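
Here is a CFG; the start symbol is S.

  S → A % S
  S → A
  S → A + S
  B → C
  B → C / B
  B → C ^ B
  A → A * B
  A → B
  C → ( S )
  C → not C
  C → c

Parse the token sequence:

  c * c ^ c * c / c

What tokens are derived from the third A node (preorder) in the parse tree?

c

[S [A [A [A [B [C c]]] * [B [C c] ^ [B [C c]]]] * [B [C c] / [B [C c]]]]]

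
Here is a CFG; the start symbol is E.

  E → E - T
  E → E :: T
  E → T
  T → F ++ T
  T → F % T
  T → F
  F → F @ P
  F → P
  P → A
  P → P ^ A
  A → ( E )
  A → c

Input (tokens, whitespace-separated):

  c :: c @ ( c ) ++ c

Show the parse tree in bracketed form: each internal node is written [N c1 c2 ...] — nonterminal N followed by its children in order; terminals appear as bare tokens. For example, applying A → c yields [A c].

[E [E [T [F [P [A c]]]]] :: [T [F [F [P [A c]]] @ [P [A ( [E [T [F [P [A c]]]]] )]]] ++ [T [F [P [A c]]]]]]

E
E :: T
T :: T
F :: T
P :: T
A :: T
c :: T
c :: F ++ T
c :: F @ P ++ T
c :: P @ P ++ T
c :: A @ P ++ T
c :: c @ P ++ T
c :: c @ A ++ T
c :: c @ ( E ) ++ T
c :: c @ ( T ) ++ T
c :: c @ ( F ) ++ T
c :: c @ ( P ) ++ T
c :: c @ ( A ) ++ T
c :: c @ ( c ) ++ T
c :: c @ ( c ) ++ F
c :: c @ ( c ) ++ P
c :: c @ ( c ) ++ A
c :: c @ ( c ) ++ c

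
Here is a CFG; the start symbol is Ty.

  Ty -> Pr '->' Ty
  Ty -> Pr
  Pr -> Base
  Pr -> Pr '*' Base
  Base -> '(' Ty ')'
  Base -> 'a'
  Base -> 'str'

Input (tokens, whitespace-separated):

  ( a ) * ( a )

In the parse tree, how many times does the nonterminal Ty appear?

[Ty [Pr [Pr [Base ( [Ty [Pr [Base a]]] )]] * [Base ( [Ty [Pr [Base a]]] )]]]

3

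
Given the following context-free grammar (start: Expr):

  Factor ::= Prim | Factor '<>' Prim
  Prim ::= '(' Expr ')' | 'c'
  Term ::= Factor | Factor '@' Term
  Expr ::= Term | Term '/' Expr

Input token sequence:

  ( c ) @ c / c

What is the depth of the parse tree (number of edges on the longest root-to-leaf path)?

[Expr [Term [Factor [Prim ( [Expr [Term [Factor [Prim c]]]] )]] @ [Term [Factor [Prim c]]]] / [Expr [Term [Factor [Prim c]]]]]

8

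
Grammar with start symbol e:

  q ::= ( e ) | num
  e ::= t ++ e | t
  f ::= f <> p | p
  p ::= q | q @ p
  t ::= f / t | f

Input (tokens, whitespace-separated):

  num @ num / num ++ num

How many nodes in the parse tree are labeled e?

2

[e [t [f [p [q num] @ [p [q num]]]] / [t [f [p [q num]]]]] ++ [e [t [f [p [q num]]]]]]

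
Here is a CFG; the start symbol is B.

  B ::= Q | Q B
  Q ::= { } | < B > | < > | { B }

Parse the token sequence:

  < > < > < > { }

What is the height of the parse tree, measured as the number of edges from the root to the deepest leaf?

[B [Q < >] [B [Q < >] [B [Q < >] [B [Q { }]]]]]

5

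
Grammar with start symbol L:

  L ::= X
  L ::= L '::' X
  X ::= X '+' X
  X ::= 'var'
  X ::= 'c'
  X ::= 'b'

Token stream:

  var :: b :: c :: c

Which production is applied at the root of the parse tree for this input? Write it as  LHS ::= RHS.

L ::= L '::' X

[L [L [L [L [X var]] :: [X b]] :: [X c]] :: [X c]]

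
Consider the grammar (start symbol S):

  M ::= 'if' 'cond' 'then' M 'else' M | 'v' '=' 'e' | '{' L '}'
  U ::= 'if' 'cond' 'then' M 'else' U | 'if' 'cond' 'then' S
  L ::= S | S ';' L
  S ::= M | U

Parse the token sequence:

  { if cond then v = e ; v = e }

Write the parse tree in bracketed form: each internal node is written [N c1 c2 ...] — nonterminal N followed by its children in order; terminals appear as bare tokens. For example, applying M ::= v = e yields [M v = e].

[S [M { [L [S [U if cond then [S [M v = e]]]] ; [L [S [M v = e]]]] }]]

S
M
{ L }
{ S ; L }
{ U ; L }
{ if cond then S ; L }
{ if cond then M ; L }
{ if cond then v = e ; L }
{ if cond then v = e ; S }
{ if cond then v = e ; M }
{ if cond then v = e ; v = e }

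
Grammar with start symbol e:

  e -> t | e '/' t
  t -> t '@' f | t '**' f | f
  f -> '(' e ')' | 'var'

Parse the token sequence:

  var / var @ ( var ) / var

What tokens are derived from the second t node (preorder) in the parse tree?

var @ ( var )

[e [e [e [t [f var]]] / [t [t [f var]] @ [f ( [e [t [f var]]] )]]] / [t [f var]]]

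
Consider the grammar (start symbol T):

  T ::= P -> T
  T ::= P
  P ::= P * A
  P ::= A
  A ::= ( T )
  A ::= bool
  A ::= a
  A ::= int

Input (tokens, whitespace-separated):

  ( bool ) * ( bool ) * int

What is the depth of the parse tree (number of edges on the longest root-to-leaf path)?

[T [P [P [P [A ( [T [P [A bool]]] )]] * [A ( [T [P [A bool]]] )]] * [A int]]]

8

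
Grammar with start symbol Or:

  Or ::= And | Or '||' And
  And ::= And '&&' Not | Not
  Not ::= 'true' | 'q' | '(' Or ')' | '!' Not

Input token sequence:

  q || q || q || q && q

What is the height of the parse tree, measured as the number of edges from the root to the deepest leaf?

[Or [Or [Or [Or [And [Not q]]] || [And [Not q]]] || [And [Not q]]] || [And [And [Not q]] && [Not q]]]

6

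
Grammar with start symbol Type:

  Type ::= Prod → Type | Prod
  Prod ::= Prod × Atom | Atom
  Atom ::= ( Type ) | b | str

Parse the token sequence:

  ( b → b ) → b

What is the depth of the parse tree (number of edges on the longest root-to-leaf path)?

7

[Type [Prod [Atom ( [Type [Prod [Atom b]] → [Type [Prod [Atom b]]]] )]] → [Type [Prod [Atom b]]]]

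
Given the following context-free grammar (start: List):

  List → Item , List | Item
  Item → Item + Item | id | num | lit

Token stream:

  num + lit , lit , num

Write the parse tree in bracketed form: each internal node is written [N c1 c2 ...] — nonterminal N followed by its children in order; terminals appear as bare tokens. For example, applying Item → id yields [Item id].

[List [Item [Item num] + [Item lit]] , [List [Item lit] , [List [Item num]]]]

List
Item , List
Item + Item , List
num + Item , List
num + lit , List
num + lit , Item , List
num + lit , lit , List
num + lit , lit , Item
num + lit , lit , num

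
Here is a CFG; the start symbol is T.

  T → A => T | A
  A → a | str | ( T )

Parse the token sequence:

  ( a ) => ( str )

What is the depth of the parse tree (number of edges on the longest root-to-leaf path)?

5

[T [A ( [T [A a]] )] => [T [A ( [T [A str]] )]]]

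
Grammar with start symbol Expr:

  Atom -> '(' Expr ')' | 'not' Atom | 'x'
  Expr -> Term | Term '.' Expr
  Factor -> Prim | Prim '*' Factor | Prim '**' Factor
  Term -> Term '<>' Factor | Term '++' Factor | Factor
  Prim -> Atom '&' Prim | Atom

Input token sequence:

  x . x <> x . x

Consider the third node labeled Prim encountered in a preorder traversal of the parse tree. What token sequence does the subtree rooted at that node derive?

x

[Expr [Term [Factor [Prim [Atom x]]]] . [Expr [Term [Term [Factor [Prim [Atom x]]]] <> [Factor [Prim [Atom x]]]] . [Expr [Term [Factor [Prim [Atom x]]]]]]]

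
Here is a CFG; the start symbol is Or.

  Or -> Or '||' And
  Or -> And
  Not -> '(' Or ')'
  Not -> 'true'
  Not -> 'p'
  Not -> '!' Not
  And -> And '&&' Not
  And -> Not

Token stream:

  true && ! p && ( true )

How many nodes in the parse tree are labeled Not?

[Or [And [And [And [Not true]] && [Not ! [Not p]]] && [Not ( [Or [And [Not true]]] )]]]

5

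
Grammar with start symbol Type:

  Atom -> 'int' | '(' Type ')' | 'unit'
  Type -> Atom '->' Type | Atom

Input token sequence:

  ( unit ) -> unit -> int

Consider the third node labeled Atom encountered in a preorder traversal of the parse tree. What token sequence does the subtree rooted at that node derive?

unit

[Type [Atom ( [Type [Atom unit]] )] -> [Type [Atom unit] -> [Type [Atom int]]]]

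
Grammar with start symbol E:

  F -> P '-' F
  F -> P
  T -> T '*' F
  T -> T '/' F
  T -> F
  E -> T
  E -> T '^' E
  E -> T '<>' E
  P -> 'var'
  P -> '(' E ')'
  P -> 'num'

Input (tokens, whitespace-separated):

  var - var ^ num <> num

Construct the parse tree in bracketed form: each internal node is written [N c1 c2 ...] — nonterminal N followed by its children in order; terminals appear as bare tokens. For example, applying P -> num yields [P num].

[E [T [F [P var] - [F [P var]]]] ^ [E [T [F [P num]]] <> [E [T [F [P num]]]]]]

E
T ^ E
F ^ E
P - F ^ E
var - F ^ E
var - P ^ E
var - var ^ E
var - var ^ T <> E
var - var ^ F <> E
var - var ^ P <> E
var - var ^ num <> E
var - var ^ num <> T
var - var ^ num <> F
var - var ^ num <> P
var - var ^ num <> num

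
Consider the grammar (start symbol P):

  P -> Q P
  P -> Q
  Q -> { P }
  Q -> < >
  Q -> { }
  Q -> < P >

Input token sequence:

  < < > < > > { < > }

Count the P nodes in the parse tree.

5

[P [Q < [P [Q < >] [P [Q < >]]] >] [P [Q { [P [Q < >]] }]]]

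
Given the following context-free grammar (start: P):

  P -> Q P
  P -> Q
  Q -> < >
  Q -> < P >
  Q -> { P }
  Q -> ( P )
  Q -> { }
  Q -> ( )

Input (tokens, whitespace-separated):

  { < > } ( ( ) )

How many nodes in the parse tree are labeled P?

[P [Q { [P [Q < >]] }] [P [Q ( [P [Q ( )]] )]]]

4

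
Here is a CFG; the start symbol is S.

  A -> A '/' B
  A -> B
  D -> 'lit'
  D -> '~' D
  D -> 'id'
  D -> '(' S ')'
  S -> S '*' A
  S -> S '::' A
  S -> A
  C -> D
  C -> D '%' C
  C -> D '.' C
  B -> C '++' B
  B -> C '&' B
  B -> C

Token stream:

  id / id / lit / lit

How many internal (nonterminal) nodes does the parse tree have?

17

[S [A [A [A [A [B [C [D id]]]] / [B [C [D id]]]] / [B [C [D lit]]]] / [B [C [D lit]]]]]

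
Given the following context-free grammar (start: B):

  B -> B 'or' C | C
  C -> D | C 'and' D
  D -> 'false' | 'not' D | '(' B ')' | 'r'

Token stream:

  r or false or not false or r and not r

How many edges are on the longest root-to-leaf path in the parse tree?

[B [B [B [B [C [D r]]] or [C [D false]]] or [C [D not [D false]]]] or [C [C [D r]] and [D not [D r]]]]

6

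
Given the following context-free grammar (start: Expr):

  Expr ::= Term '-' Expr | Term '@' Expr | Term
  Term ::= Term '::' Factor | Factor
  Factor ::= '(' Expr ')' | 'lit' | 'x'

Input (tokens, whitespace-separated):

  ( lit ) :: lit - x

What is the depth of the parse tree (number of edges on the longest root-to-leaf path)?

[Expr [Term [Term [Factor ( [Expr [Term [Factor lit]]] )]] :: [Factor lit]] - [Expr [Term [Factor x]]]]

7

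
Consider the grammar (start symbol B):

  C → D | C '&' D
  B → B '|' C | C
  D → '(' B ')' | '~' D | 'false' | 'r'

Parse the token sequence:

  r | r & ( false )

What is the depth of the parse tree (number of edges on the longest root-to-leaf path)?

6

[B [B [C [D r]]] | [C [C [D r]] & [D ( [B [C [D false]]] )]]]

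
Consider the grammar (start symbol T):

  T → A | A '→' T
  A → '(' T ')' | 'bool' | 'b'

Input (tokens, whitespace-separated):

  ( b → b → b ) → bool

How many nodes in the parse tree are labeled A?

[T [A ( [T [A b] → [T [A b] → [T [A b]]]] )] → [T [A bool]]]

5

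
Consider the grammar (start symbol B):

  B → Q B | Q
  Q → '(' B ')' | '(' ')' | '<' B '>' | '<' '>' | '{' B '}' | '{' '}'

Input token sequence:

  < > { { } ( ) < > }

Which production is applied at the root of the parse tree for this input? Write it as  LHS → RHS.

[B [Q < >] [B [Q { [B [Q { }] [B [Q ( )] [B [Q < >]]]] }]]]

B → Q B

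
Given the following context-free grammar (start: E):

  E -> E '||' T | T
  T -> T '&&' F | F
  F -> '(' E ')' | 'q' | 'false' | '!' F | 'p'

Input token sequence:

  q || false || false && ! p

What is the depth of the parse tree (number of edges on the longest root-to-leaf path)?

5

[E [E [E [T [F q]]] || [T [F false]]] || [T [T [F false]] && [F ! [F p]]]]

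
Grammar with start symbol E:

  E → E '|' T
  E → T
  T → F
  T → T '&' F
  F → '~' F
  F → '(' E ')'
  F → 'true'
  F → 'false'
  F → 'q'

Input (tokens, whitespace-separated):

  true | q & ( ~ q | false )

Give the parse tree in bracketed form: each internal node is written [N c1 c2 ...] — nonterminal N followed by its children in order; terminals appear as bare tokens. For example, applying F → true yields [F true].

E
E | T
T | T
F | T
true | T
true | T & F
true | F & F
true | q & F
true | q & ( E )
true | q & ( E | T )
true | q & ( T | T )
true | q & ( F | T )
true | q & ( ~ F | T )
true | q & ( ~ q | T )
true | q & ( ~ q | F )
true | q & ( ~ q | false )

[E [E [T [F true]]] | [T [T [F q]] & [F ( [E [E [T [F ~ [F q]]]] | [T [F false]]] )]]]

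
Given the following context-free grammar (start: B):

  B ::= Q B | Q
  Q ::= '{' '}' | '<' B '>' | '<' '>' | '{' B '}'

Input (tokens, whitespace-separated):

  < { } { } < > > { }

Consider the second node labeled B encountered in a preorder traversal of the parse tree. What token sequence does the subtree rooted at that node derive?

{ } { } < >

[B [Q < [B [Q { }] [B [Q { }] [B [Q < >]]]] >] [B [Q { }]]]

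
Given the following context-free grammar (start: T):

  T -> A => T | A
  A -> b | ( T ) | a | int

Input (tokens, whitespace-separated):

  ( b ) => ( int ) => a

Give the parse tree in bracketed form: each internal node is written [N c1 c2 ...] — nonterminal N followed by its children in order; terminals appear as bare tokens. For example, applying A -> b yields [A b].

[T [A ( [T [A b]] )] => [T [A ( [T [A int]] )] => [T [A a]]]]

T
A => T
( T ) => T
( A ) => T
( b ) => T
( b ) => A => T
( b ) => ( T ) => T
( b ) => ( A ) => T
( b ) => ( int ) => T
( b ) => ( int ) => A
( b ) => ( int ) => a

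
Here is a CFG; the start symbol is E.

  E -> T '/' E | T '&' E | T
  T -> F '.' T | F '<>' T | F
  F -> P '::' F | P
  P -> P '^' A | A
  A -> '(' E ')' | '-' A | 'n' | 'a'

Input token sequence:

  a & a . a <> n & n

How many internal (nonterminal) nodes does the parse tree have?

23

[E [T [F [P [A a]]]] & [E [T [F [P [A a]]] . [T [F [P [A a]]] <> [T [F [P [A n]]]]]] & [E [T [F [P [A n]]]]]]]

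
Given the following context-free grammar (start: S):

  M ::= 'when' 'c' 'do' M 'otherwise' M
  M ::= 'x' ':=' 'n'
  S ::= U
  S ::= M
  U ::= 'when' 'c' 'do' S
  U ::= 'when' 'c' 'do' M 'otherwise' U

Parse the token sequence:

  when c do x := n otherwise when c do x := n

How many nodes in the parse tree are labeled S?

2

[S [U when c do [M x := n] otherwise [U when c do [S [M x := n]]]]]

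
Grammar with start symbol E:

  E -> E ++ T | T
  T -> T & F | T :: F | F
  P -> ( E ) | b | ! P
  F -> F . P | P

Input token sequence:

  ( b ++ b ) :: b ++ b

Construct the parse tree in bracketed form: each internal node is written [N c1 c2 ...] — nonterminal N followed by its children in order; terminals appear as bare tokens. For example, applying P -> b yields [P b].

E
E ++ T
T ++ T
T :: F ++ T
F :: F ++ T
P :: F ++ T
( E ) :: F ++ T
( E ++ T ) :: F ++ T
( T ++ T ) :: F ++ T
( F ++ T ) :: F ++ T
( P ++ T ) :: F ++ T
( b ++ T ) :: F ++ T
( b ++ F ) :: F ++ T
( b ++ P ) :: F ++ T
( b ++ b ) :: F ++ T
( b ++ b ) :: P ++ T
( b ++ b ) :: b ++ T
( b ++ b ) :: b ++ F
( b ++ b ) :: b ++ P
( b ++ b ) :: b ++ b

[E [E [T [T [F [P ( [E [E [T [F [P b]]]] ++ [T [F [P b]]]] )]]] :: [F [P b]]]] ++ [T [F [P b]]]]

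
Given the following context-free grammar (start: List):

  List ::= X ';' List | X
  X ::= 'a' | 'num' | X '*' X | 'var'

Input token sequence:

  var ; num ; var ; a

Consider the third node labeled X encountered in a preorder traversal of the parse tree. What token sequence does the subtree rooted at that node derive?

[List [X var] ; [List [X num] ; [List [X var] ; [List [X a]]]]]

var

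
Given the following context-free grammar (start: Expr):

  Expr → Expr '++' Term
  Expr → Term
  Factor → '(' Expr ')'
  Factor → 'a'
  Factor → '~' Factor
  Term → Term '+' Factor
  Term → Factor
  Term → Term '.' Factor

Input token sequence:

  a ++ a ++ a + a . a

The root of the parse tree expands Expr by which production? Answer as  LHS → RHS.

Expr → Expr '++' Term

[Expr [Expr [Expr [Term [Factor a]]] ++ [Term [Factor a]]] ++ [Term [Term [Term [Factor a]] + [Factor a]] . [Factor a]]]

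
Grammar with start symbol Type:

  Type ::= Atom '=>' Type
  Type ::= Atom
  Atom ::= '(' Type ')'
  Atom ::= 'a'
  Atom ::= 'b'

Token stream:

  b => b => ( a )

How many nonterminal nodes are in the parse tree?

8

[Type [Atom b] => [Type [Atom b] => [Type [Atom ( [Type [Atom a]] )]]]]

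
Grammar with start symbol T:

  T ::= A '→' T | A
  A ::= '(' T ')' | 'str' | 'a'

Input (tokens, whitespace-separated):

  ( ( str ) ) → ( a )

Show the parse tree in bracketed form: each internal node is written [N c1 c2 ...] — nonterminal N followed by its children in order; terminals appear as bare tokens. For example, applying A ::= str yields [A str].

[T [A ( [T [A ( [T [A str]] )]] )] → [T [A ( [T [A a]] )]]]

T
A → T
( T ) → T
( A ) → T
( ( T ) ) → T
( ( A ) ) → T
( ( str ) ) → T
( ( str ) ) → A
( ( str ) ) → ( T )
( ( str ) ) → ( A )
( ( str ) ) → ( a )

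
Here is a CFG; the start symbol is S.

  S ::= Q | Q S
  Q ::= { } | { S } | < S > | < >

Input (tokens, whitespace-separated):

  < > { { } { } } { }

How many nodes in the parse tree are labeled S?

5

[S [Q < >] [S [Q { [S [Q { }] [S [Q { }]]] }] [S [Q { }]]]]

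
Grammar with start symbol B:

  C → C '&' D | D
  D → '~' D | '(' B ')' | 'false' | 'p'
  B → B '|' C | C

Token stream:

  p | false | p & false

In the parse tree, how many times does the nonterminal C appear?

[B [B [B [C [D p]]] | [C [D false]]] | [C [C [D p]] & [D false]]]

4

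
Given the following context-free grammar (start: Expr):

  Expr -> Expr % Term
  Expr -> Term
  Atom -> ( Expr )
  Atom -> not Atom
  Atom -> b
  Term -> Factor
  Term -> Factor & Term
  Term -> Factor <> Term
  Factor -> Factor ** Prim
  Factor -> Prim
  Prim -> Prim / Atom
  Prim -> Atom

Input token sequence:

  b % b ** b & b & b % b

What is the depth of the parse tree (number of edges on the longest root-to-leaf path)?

[Expr [Expr [Expr [Term [Factor [Prim [Atom b]]]]] % [Term [Factor [Factor [Prim [Atom b]]] ** [Prim [Atom b]]] & [Term [Factor [Prim [Atom b]]] & [Term [Factor [Prim [Atom b]]]]]]] % [Term [Factor [Prim [Atom b]]]]]

8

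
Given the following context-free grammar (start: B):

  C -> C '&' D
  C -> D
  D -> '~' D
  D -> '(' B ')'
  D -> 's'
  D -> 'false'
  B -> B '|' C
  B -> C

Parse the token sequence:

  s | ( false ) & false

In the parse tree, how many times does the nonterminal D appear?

4

[B [B [C [D s]]] | [C [C [D ( [B [C [D false]]] )]] & [D false]]]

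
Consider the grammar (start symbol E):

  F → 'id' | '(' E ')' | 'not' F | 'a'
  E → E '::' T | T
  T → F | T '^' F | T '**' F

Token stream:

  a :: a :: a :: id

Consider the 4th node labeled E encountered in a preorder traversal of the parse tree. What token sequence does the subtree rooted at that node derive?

[E [E [E [E [T [F a]]] :: [T [F a]]] :: [T [F a]]] :: [T [F id]]]

a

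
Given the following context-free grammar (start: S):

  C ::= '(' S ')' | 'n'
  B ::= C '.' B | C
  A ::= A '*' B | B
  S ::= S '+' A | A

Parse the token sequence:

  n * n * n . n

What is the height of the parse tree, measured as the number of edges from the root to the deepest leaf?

6

[S [A [A [A [B [C n]]] * [B [C n]]] * [B [C n] . [B [C n]]]]]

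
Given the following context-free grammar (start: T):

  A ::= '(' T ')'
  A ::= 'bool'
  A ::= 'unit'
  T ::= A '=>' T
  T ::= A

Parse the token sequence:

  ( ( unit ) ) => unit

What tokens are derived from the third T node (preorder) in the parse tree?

[T [A ( [T [A ( [T [A unit]] )]] )] => [T [A unit]]]

unit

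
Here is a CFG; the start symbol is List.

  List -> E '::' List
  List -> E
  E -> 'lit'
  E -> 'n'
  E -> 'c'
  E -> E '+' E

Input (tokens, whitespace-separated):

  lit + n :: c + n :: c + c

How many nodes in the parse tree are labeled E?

9

[List [E [E lit] + [E n]] :: [List [E [E c] + [E n]] :: [List [E [E c] + [E c]]]]]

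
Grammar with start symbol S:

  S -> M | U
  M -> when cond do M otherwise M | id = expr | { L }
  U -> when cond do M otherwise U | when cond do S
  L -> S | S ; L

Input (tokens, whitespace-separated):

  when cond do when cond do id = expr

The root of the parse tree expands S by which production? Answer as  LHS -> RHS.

S -> U

[S [U when cond do [S [U when cond do [S [M id = expr]]]]]]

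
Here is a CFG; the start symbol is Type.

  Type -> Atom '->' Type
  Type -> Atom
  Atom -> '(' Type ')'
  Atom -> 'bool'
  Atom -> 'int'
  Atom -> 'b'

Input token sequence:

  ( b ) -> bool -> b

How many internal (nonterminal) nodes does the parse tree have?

[Type [Atom ( [Type [Atom b]] )] -> [Type [Atom bool] -> [Type [Atom b]]]]

8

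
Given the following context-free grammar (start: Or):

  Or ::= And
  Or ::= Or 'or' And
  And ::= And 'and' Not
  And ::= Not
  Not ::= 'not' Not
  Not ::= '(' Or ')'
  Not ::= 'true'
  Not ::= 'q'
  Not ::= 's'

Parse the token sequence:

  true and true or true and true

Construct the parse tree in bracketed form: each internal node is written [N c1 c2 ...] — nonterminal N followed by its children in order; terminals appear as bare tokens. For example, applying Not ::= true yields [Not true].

[Or [Or [And [And [Not true]] and [Not true]]] or [And [And [Not true]] and [Not true]]]

Or
Or or And
And or And
And and Not or And
Not and Not or And
true and Not or And
true and true or And
true and true or And and Not
true and true or Not and Not
true and true or true and Not
true and true or true and true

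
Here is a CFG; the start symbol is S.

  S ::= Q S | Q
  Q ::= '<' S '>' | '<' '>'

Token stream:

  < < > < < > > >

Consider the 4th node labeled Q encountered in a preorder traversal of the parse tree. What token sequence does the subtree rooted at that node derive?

< >

[S [Q < [S [Q < >] [S [Q < [S [Q < >]] >]]] >]]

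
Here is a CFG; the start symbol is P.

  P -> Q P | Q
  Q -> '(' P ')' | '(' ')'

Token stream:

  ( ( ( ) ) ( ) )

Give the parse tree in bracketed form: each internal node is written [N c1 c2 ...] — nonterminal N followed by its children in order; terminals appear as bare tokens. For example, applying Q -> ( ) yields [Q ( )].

P
Q
( P )
( Q P )
( ( P ) P )
( ( Q ) P )
( ( ( ) ) P )
( ( ( ) ) Q )
( ( ( ) ) ( ) )

[P [Q ( [P [Q ( [P [Q ( )]] )] [P [Q ( )]]] )]]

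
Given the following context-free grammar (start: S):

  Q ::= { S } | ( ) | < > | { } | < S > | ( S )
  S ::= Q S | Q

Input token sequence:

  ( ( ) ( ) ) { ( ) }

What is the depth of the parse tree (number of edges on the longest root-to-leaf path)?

5

[S [Q ( [S [Q ( )] [S [Q ( )]]] )] [S [Q { [S [Q ( )]] }]]]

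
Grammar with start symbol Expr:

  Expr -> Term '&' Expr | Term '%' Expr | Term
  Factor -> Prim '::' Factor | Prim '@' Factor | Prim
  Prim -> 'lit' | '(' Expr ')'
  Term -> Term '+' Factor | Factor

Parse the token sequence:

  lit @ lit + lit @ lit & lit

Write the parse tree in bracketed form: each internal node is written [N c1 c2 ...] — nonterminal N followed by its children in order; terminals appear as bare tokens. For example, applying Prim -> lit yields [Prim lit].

Expr
Term & Expr
Term + Factor & Expr
Factor + Factor & Expr
Prim @ Factor + Factor & Expr
lit @ Factor + Factor & Expr
lit @ Prim + Factor & Expr
lit @ lit + Factor & Expr
lit @ lit + Prim @ Factor & Expr
lit @ lit + lit @ Factor & Expr
lit @ lit + lit @ Prim & Expr
lit @ lit + lit @ lit & Expr
lit @ lit + lit @ lit & Term
lit @ lit + lit @ lit & Factor
lit @ lit + lit @ lit & Prim
lit @ lit + lit @ lit & lit

[Expr [Term [Term [Factor [Prim lit] @ [Factor [Prim lit]]]] + [Factor [Prim lit] @ [Factor [Prim lit]]]] & [Expr [Term [Factor [Prim lit]]]]]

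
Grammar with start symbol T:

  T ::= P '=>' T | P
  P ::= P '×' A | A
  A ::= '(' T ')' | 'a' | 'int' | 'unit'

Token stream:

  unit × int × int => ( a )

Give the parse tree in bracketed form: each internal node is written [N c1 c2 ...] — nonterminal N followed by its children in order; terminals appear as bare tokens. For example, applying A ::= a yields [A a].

[T [P [P [P [A unit]] × [A int]] × [A int]] => [T [P [A ( [T [P [A a]]] )]]]]

T
P => T
P × A => T
P × A × A => T
A × A × A => T
unit × A × A => T
unit × int × A => T
unit × int × int => T
unit × int × int => P
unit × int × int => A
unit × int × int => ( T )
unit × int × int => ( P )
unit × int × int => ( A )
unit × int × int => ( a )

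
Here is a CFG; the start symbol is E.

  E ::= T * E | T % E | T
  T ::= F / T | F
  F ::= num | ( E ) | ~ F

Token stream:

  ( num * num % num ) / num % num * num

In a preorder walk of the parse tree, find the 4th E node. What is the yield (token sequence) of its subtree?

num

[E [T [F ( [E [T [F num]] * [E [T [F num]] % [E [T [F num]]]]] )] / [T [F num]]] % [E [T [F num]] * [E [T [F num]]]]]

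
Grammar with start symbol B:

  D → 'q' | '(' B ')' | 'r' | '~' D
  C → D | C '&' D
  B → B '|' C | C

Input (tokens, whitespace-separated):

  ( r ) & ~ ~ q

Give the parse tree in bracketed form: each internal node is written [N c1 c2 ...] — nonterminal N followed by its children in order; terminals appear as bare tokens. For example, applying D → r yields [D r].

B
C
C & D
D & D
( B ) & D
( C ) & D
( D ) & D
( r ) & D
( r ) & ~ D
( r ) & ~ ~ D
( r ) & ~ ~ q

[B [C [C [D ( [B [C [D r]]] )]] & [D ~ [D ~ [D q]]]]]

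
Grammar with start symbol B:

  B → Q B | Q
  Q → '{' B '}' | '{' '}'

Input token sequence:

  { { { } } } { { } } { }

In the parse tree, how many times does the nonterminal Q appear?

6

[B [Q { [B [Q { [B [Q { }]] }]] }] [B [Q { [B [Q { }]] }] [B [Q { }]]]]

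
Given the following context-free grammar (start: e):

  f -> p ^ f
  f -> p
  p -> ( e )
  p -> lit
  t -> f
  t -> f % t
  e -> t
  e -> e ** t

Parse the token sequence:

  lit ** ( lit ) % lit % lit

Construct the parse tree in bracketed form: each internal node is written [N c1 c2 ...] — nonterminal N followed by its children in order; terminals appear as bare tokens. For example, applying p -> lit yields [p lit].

[e [e [t [f [p lit]]]] ** [t [f [p ( [e [t [f [p lit]]]] )]] % [t [f [p lit]] % [t [f [p lit]]]]]]

e
e ** t
t ** t
f ** t
p ** t
lit ** t
lit ** f % t
lit ** p % t
lit ** ( e ) % t
lit ** ( t ) % t
lit ** ( f ) % t
lit ** ( p ) % t
lit ** ( lit ) % t
lit ** ( lit ) % f % t
lit ** ( lit ) % p % t
lit ** ( lit ) % lit % t
lit ** ( lit ) % lit % f
lit ** ( lit ) % lit % p
lit ** ( lit ) % lit % lit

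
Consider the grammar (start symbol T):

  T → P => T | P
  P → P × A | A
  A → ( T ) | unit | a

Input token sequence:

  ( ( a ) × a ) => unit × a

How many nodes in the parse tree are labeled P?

[T [P [A ( [T [P [P [A ( [T [P [A a]]] )]] × [A a]]] )]] => [T [P [P [A unit]] × [A a]]]]

6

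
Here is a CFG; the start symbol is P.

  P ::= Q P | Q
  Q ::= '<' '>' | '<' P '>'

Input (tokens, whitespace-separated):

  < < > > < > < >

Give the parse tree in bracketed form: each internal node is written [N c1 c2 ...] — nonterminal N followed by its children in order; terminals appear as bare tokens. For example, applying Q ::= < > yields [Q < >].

[P [Q < [P [Q < >]] >] [P [Q < >] [P [Q < >]]]]

P
Q P
< P > P
< Q > P
< < > > P
< < > > Q P
< < > > < > P
< < > > < > Q
< < > > < > < >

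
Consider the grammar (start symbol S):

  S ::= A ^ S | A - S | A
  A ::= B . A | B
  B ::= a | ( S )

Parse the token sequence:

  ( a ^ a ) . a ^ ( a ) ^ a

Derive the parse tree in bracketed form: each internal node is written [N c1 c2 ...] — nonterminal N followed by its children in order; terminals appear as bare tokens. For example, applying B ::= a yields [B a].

S
A ^ S
B . A ^ S
( S ) . A ^ S
( A ^ S ) . A ^ S
( B ^ S ) . A ^ S
( a ^ S ) . A ^ S
( a ^ A ) . A ^ S
( a ^ B ) . A ^ S
( a ^ a ) . A ^ S
( a ^ a ) . B ^ S
( a ^ a ) . a ^ S
( a ^ a ) . a ^ A ^ S
( a ^ a ) . a ^ B ^ S
( a ^ a ) . a ^ ( S ) ^ S
( a ^ a ) . a ^ ( A ) ^ S
( a ^ a ) . a ^ ( B ) ^ S
( a ^ a ) . a ^ ( a ) ^ S
( a ^ a ) . a ^ ( a ) ^ A
( a ^ a ) . a ^ ( a ) ^ B
( a ^ a ) . a ^ ( a ) ^ a

[S [A [B ( [S [A [B a]] ^ [S [A [B a]]]] )] . [A [B a]]] ^ [S [A [B ( [S [A [B a]]] )]] ^ [S [A [B a]]]]]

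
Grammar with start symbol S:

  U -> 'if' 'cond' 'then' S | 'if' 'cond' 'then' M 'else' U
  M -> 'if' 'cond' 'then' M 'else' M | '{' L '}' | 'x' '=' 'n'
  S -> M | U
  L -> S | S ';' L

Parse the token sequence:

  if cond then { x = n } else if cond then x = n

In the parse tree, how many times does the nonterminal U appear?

2

[S [U if cond then [M { [L [S [M x = n]]] }] else [U if cond then [S [M x = n]]]]]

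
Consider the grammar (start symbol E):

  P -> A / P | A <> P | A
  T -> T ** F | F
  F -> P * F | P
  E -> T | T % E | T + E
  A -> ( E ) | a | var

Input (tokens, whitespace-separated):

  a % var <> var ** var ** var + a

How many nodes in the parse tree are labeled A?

6

[E [T [F [P [A a]]]] % [E [T [T [T [F [P [A var] <> [P [A var]]]]] ** [F [P [A var]]]] ** [F [P [A var]]]] + [E [T [F [P [A a]]]]]]]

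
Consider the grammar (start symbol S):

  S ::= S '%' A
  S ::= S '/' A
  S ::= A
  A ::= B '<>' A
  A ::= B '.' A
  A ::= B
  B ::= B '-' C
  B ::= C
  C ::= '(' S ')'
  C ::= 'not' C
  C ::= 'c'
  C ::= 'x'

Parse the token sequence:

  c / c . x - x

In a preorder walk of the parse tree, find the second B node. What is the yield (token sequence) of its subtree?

[S [S [A [B [C c]]]] / [A [B [C c]] . [A [B [B [C x]] - [C x]]]]]

c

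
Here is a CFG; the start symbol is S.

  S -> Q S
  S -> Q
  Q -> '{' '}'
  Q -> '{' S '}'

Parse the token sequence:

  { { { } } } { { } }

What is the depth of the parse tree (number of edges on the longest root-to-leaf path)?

[S [Q { [S [Q { [S [Q { }]] }]] }] [S [Q { [S [Q { }]] }]]]

6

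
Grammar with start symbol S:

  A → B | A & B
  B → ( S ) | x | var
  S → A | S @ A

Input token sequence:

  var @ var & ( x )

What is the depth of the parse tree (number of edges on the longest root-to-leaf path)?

6

[S [S [A [B var]]] @ [A [A [B var]] & [B ( [S [A [B x]]] )]]]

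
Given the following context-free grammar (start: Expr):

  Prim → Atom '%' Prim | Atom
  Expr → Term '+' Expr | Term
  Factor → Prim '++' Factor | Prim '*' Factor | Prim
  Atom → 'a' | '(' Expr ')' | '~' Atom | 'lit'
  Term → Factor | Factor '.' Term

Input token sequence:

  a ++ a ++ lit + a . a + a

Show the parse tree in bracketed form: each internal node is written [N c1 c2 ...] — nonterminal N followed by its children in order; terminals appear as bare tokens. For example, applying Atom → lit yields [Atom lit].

[Expr [Term [Factor [Prim [Atom a]] ++ [Factor [Prim [Atom a]] ++ [Factor [Prim [Atom lit]]]]]] + [Expr [Term [Factor [Prim [Atom a]]] . [Term [Factor [Prim [Atom a]]]]] + [Expr [Term [Factor [Prim [Atom a]]]]]]]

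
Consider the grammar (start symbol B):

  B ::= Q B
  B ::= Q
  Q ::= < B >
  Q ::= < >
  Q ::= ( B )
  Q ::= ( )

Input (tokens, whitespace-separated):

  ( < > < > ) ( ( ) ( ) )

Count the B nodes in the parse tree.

[B [Q ( [B [Q < >] [B [Q < >]]] )] [B [Q ( [B [Q ( )] [B [Q ( )]]] )]]]

6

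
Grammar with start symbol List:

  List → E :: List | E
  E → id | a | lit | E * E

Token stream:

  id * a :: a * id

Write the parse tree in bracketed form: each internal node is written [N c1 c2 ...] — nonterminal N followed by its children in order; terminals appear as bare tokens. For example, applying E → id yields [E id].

[List [E [E id] * [E a]] :: [List [E [E a] * [E id]]]]

List
E :: List
E * E :: List
id * E :: List
id * a :: List
id * a :: E
id * a :: E * E
id * a :: a * E
id * a :: a * id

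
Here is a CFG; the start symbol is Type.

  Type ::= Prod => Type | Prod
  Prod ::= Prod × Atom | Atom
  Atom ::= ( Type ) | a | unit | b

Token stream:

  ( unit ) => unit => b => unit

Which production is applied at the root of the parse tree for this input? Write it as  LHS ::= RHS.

Type ::= Prod => Type

[Type [Prod [Atom ( [Type [Prod [Atom unit]]] )]] => [Type [Prod [Atom unit]] => [Type [Prod [Atom b]] => [Type [Prod [Atom unit]]]]]]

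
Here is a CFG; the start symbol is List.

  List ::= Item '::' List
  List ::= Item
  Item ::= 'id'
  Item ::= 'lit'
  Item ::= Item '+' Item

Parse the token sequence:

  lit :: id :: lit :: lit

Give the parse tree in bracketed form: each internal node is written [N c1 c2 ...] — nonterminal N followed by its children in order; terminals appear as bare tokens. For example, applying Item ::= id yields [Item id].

List
Item :: List
lit :: List
lit :: Item :: List
lit :: id :: List
lit :: id :: Item :: List
lit :: id :: lit :: List
lit :: id :: lit :: Item
lit :: id :: lit :: lit

[List [Item lit] :: [List [Item id] :: [List [Item lit] :: [List [Item lit]]]]]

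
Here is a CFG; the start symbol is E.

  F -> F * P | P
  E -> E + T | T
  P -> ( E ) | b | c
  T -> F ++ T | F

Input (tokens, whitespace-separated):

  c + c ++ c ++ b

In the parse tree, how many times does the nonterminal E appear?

[E [E [T [F [P c]]]] + [T [F [P c]] ++ [T [F [P c]] ++ [T [F [P b]]]]]]

2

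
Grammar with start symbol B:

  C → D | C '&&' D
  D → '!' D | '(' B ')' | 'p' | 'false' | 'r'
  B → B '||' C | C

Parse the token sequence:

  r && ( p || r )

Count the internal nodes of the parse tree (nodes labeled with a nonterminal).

11

[B [C [C [D r]] && [D ( [B [B [C [D p]]] || [C [D r]]] )]]]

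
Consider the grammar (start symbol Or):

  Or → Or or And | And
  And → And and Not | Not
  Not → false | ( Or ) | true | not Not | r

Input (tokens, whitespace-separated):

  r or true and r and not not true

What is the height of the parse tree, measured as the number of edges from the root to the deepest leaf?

5

[Or [Or [And [Not r]]] or [And [And [And [Not true]] and [Not r]] and [Not not [Not not [Not true]]]]]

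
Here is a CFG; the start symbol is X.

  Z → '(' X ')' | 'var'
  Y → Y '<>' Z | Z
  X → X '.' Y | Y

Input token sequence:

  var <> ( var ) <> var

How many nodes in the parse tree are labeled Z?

[X [Y [Y [Y [Z var]] <> [Z ( [X [Y [Z var]]] )]] <> [Z var]]]

4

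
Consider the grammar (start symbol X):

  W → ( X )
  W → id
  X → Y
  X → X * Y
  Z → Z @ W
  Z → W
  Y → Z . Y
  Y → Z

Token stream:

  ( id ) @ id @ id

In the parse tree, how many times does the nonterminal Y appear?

2

[X [Y [Z [Z [Z [W ( [X [Y [Z [W id]]]] )]] @ [W id]] @ [W id]]]]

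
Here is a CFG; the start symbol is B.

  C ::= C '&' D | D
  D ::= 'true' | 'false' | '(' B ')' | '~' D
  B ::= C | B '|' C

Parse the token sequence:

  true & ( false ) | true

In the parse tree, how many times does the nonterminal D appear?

4

[B [B [C [C [D true]] & [D ( [B [C [D false]]] )]]] | [C [D true]]]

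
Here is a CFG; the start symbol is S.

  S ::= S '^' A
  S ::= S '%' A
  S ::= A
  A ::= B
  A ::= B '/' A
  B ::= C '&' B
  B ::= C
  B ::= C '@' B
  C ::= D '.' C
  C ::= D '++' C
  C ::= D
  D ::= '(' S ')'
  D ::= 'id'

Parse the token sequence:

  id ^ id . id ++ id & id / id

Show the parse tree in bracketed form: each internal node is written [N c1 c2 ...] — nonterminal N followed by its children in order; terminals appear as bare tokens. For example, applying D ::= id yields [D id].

S
S ^ A
A ^ A
B ^ A
C ^ A
D ^ A
id ^ A
id ^ B / A
id ^ C & B / A
id ^ D . C & B / A
id ^ id . C & B / A
id ^ id . D ++ C & B / A
id ^ id . id ++ C & B / A
id ^ id . id ++ D & B / A
id ^ id . id ++ id & B / A
id ^ id . id ++ id & C / A
id ^ id . id ++ id & D / A
id ^ id . id ++ id & id / A
id ^ id . id ++ id & id / B
id ^ id . id ++ id & id / C
id ^ id . id ++ id & id / D
id ^ id . id ++ id & id / id

[S [S [A [B [C [D id]]]]] ^ [A [B [C [D id] . [C [D id] ++ [C [D id]]]] & [B [C [D id]]]] / [A [B [C [D id]]]]]]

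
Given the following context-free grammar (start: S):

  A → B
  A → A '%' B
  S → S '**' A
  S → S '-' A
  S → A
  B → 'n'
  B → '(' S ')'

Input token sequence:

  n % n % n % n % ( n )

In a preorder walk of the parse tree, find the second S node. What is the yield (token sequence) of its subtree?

n

[S [A [A [A [A [A [B n]] % [B n]] % [B n]] % [B n]] % [B ( [S [A [B n]]] )]]]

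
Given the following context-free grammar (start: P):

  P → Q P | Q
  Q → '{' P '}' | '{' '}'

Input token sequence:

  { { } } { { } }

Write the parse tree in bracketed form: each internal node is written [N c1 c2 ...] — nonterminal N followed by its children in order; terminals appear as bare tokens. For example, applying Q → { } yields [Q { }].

[P [Q { [P [Q { }]] }] [P [Q { [P [Q { }]] }]]]

P
Q P
{ P } P
{ Q } P
{ { } } P
{ { } } Q
{ { } } { P }
{ { } } { Q }
{ { } } { { } }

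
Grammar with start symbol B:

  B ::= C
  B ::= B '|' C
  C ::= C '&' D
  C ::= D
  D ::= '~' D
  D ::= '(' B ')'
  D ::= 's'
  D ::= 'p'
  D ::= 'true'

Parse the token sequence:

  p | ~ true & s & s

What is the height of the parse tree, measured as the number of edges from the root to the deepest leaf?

6

[B [B [C [D p]]] | [C [C [C [D ~ [D true]]] & [D s]] & [D s]]]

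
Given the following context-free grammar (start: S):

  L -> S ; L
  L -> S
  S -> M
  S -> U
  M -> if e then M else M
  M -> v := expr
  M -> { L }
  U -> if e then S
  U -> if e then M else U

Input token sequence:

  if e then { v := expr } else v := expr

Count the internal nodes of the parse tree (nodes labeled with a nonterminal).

7

[S [M if e then [M { [L [S [M v := expr]]] }] else [M v := expr]]]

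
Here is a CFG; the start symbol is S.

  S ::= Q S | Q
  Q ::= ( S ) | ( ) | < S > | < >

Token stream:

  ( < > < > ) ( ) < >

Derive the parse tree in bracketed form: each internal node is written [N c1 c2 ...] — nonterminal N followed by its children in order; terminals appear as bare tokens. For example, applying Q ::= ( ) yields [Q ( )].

S
Q S
( S ) S
( Q S ) S
( < > S ) S
( < > Q ) S
( < > < > ) S
( < > < > ) Q S
( < > < > ) ( ) S
( < > < > ) ( ) Q
( < > < > ) ( ) < >

[S [Q ( [S [Q < >] [S [Q < >]]] )] [S [Q ( )] [S [Q < >]]]]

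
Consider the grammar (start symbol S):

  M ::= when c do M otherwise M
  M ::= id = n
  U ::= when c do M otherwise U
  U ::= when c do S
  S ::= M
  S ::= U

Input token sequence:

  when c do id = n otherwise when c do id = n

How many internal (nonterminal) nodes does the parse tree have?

6

[S [U when c do [M id = n] otherwise [U when c do [S [M id = n]]]]]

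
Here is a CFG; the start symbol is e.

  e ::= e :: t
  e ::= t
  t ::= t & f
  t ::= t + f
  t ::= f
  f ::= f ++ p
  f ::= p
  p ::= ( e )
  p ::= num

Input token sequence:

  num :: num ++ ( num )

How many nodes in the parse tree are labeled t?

3

[e [e [t [f [p num]]]] :: [t [f [f [p num]] ++ [p ( [e [t [f [p num]]]] )]]]]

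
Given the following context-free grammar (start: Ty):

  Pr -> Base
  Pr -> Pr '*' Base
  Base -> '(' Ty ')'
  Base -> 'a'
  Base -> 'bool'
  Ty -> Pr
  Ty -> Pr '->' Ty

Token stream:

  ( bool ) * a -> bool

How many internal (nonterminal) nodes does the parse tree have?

[Ty [Pr [Pr [Base ( [Ty [Pr [Base bool]]] )]] * [Base a]] -> [Ty [Pr [Base bool]]]]

11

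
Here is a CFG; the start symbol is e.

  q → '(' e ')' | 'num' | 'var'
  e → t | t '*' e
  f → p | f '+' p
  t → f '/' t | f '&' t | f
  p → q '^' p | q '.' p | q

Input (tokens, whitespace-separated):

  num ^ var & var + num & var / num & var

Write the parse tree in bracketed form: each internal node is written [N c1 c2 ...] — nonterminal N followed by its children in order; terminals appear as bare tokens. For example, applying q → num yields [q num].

[e [t [f [p [q num] ^ [p [q var]]]] & [t [f [f [p [q var]]] + [p [q num]]] & [t [f [p [q var]]] / [t [f [p [q num]]] & [t [f [p [q var]]]]]]]]]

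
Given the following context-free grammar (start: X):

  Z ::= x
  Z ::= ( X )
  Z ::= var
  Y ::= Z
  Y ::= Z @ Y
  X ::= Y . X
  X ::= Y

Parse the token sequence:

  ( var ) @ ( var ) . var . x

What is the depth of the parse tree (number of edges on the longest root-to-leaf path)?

[X [Y [Z ( [X [Y [Z var]]] )] @ [Y [Z ( [X [Y [Z var]]] )]]] . [X [Y [Z var]] . [X [Y [Z x]]]]]

7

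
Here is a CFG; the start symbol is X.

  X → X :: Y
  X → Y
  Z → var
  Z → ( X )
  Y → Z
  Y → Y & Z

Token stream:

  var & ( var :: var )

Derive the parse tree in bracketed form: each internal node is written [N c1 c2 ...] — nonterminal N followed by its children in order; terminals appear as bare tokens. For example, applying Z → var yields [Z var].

X
Y
Y & Z
Z & Z
var & Z
var & ( X )
var & ( X :: Y )
var & ( Y :: Y )
var & ( Z :: Y )
var & ( var :: Y )
var & ( var :: Z )
var & ( var :: var )

[X [Y [Y [Z var]] & [Z ( [X [X [Y [Z var]]] :: [Y [Z var]]] )]]]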